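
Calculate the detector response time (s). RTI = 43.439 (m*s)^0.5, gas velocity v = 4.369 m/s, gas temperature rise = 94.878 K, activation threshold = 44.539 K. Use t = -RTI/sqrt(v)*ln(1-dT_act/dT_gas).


dT_act/dT_gas = 0.46943
ln(1 - 0.46943) = -0.63381
t = -43.439 / sqrt(4.369) * -0.63381 = 13.172 s

13.172 s


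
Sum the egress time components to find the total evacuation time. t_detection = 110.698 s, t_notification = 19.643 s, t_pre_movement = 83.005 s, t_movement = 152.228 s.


Total = 110.698 + 19.643 + 83.005 + 152.228 = 365.574 s

365.574 s


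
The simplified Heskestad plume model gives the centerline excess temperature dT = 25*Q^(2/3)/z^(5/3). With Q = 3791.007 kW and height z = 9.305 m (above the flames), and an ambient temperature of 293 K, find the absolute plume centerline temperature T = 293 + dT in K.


Q^(2/3) = 243.13
z^(5/3) = 41.165
dT = 25 * 243.13 / 41.165 = 147.66 K
T = 293 + 147.66 = 440.66 K

440.66 K


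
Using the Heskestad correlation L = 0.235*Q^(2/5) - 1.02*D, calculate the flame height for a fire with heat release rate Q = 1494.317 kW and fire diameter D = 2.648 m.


Q^(2/5) = 18.611
0.235 * Q^(2/5) = 4.3737
1.02 * D = 2.7010
L = 1.6727 m

1.6727 m


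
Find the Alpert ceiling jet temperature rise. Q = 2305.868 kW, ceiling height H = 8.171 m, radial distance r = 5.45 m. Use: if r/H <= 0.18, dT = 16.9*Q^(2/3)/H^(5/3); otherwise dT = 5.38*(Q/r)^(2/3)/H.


r/H = 5.45 / 8.171 = 0.66699
r/H > 0.18, so dT = 5.38*(Q/r)^(2/3)/H
Q/r = 423.10
(Q/r)^(2/3) = 56.358
dT = 5.38 * 56.358 / 8.171 = 37.108 K

37.108 K


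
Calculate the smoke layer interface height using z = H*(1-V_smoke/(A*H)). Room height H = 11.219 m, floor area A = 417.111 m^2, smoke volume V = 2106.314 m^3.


V/(A*H) = 0.45011
1 - 0.45011 = 0.54989
z = 11.219 * 0.54989 = 6.1692 m

6.1692 m


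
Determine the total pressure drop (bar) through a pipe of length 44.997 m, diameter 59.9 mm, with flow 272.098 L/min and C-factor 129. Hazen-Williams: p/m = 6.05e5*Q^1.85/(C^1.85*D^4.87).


Q^1.85 = 31933
C^1.85 = 8027.7
D^4.87 = 4.5297e+08
p/m = 0.0053130 bar/m
p_total = 0.0053130 * 44.997 = 0.23907 bar

0.23907 bar


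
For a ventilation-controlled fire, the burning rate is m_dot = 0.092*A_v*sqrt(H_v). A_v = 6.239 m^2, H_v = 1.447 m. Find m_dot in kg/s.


sqrt(H_v) = 1.2029
m_dot = 0.092 * 6.239 * 1.2029 = 0.69046 kg/s

0.69046 kg/s


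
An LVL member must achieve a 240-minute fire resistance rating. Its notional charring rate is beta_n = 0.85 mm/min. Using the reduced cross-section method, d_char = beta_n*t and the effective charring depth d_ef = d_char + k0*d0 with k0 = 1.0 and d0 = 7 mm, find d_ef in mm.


d_char = 0.85 * 240 = 204 mm
d_ef = 204 + 1.0*7 = 211 mm

211 mm


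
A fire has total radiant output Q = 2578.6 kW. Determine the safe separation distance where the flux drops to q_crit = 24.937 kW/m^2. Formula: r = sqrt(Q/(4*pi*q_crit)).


4*pi*q_crit = 313.37
Q/(4*pi*q_crit) = 8.2287
r = sqrt(8.2287) = 2.8686 m

2.8686 m


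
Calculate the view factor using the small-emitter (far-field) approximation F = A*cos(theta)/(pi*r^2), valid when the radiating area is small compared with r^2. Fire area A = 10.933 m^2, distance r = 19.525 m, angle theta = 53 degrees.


cos(53 deg) = 0.60182
pi*r^2 = 1197.7
F = 10.933 * 0.60182 / 1197.7 = 0.0054938

0.0054938


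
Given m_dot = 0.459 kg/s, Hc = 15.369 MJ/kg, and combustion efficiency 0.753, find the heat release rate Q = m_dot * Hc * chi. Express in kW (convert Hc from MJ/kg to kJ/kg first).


Hc = 15.369 MJ/kg = 15.369 * 1000 kJ/kg = 15369 kJ/kg
Q = 0.459 kg/s * 15369 kJ/kg * 0.753 = 5311.9 kW

5311.9 kW


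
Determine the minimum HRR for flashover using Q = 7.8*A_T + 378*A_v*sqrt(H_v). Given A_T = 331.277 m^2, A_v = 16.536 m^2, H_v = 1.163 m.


7.8*A_T = 2584.0
sqrt(H_v) = 1.0784
378*A_v*sqrt(H_v) = 6740.8
Q = 2584.0 + 6740.8 = 9324.8 kW

9324.8 kW


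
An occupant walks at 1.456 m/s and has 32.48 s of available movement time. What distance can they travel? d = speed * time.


d = 1.456 * 32.48 = 47.291 m

47.291 m


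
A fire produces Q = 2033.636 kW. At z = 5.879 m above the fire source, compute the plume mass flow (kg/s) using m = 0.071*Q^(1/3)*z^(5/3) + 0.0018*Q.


Q^(1/3) = 12.669
z^(5/3) = 19.150
First term = 0.071 * 12.669 * 19.150 = 17.226
Second term = 0.0018 * 2033.636 = 3.6605
m = 20.887 kg/s

20.887 kg/s


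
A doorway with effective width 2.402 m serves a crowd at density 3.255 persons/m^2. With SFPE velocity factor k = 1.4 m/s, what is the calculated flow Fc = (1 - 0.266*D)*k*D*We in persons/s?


1 - 0.266*D = 1 - 0.266*3.255 = 0.13417
Fs = 0.13417 * 1.4 * 3.255 = 0.61141 persons/(s*m)
Fc = 0.61141 * 2.402 = 1.4686 persons/s

1.4686 persons/s


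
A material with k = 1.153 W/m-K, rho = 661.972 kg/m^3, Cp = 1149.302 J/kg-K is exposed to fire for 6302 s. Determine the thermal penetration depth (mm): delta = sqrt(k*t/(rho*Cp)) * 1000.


alpha = 1.153 / (661.972 * 1149.302) = 1.5155e-06 m^2/s
alpha * t = 0.0095507
delta = sqrt(0.0095507) * 1000 = 97.728 mm

97.728 mm


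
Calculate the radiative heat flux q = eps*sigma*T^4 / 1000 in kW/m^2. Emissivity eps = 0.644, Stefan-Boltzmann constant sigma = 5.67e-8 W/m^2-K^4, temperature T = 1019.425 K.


T^4 = 1.0800e+12
q = 0.644 * 5.67e-8 * 1.0800e+12 / 1000 = 39.436 kW/m^2

39.436 kW/m^2


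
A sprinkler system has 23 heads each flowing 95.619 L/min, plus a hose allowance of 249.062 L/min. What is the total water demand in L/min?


Sprinkler demand = 23 * 95.619 = 2199.237 L/min
Total = 2199.237 + 249.062 = 2448.299 L/min

2448.299 L/min


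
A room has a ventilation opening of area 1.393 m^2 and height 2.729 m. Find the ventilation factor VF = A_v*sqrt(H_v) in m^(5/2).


sqrt(H_v) = 1.6520
VF = 1.393 * 1.6520 = 2.3012 m^(5/2)

2.3012 m^(5/2)


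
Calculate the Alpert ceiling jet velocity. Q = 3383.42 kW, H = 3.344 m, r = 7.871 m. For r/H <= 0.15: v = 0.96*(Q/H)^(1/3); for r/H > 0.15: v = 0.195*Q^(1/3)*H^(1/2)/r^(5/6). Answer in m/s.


r/H = 7.871 / 3.344 = 2.3538
r/H > 0.15, so v = 0.195*Q^(1/3)*H^(1/2)/r^(5/6)
Q^(1/3) = 15.012
H^(1/2) = 1.8287
r^(5/6) = 5.5807
v = 0.195 * 15.012 * 1.8287 / 5.5807 = 0.95924 m/s

0.95924 m/s


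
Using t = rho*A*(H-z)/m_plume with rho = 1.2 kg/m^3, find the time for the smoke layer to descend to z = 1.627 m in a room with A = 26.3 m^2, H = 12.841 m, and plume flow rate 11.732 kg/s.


H - z = 11.214 m
t = 1.2 * 26.3 * 11.214 / 11.732 = 30.167 s

30.167 s


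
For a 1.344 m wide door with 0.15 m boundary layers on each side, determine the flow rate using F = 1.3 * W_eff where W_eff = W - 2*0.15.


W_eff = 1.344 - 0.30 = 1.044 m
F = 1.3 * 1.044 = 1.3572 persons/s

1.3572 persons/s


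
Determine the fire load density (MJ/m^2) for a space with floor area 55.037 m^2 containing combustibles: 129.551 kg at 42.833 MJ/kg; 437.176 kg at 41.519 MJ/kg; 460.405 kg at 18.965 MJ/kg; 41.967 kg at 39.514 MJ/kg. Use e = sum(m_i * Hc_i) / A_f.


Total energy = 129.551*42.833 + 437.176*41.519 + 460.405*18.965 + 41.967*39.514
= 5549.058 + 18151.11 + 8731.581 + 1658.284
= 34090.03 MJ
e = 34090.03 / 55.037 = 619.40 MJ/m^2

619.40 MJ/m^2


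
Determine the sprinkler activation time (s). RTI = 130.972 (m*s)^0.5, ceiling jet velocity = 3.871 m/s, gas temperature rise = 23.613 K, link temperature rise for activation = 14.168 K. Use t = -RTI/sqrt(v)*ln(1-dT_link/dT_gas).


dT_link/dT_gas = 0.60001
ln(1 - 0.60001) = -0.91631
t = -130.972 / sqrt(3.871) * -0.91631 = 60.997 s

60.997 s


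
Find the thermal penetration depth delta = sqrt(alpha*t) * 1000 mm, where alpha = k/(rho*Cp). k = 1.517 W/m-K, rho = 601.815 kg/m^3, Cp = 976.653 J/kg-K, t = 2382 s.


alpha = 1.517 / (601.815 * 976.653) = 2.5810e-06 m^2/s
alpha * t = 0.0061479
delta = sqrt(0.0061479) * 1000 = 78.408 mm

78.408 mm


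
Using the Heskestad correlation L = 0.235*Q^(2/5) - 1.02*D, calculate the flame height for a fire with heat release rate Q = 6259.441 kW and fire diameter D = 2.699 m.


Q^(2/5) = 33.008
0.235 * Q^(2/5) = 7.7568
1.02 * D = 2.7530
L = 5.0038 m

5.0038 m


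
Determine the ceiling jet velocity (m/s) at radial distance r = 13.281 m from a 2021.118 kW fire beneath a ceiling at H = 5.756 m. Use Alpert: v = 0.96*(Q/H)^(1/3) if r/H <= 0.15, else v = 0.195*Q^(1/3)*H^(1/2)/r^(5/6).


r/H = 13.281 / 5.756 = 2.3073
r/H > 0.15, so v = 0.195*Q^(1/3)*H^(1/2)/r^(5/6)
Q^(1/3) = 12.643
H^(1/2) = 2.3992
r^(5/6) = 8.6303
v = 0.195 * 12.643 * 2.3992 / 8.6303 = 0.68538 m/s

0.68538 m/s


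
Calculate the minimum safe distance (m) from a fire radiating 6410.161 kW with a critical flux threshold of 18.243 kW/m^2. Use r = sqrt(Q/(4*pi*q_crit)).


4*pi*q_crit = 229.25
Q/(4*pi*q_crit) = 27.962
r = sqrt(27.962) = 5.2879 m

5.2879 m


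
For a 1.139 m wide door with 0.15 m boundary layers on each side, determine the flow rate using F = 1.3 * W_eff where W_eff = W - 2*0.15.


W_eff = 1.139 - 0.30 = 0.839 m
F = 1.3 * 0.839 = 1.0907 persons/s

1.0907 persons/s


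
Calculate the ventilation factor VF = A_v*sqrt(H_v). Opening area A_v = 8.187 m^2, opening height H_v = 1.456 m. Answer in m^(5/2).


sqrt(H_v) = 1.2066
VF = 8.187 * 1.2066 = 9.8788 m^(5/2)

9.8788 m^(5/2)


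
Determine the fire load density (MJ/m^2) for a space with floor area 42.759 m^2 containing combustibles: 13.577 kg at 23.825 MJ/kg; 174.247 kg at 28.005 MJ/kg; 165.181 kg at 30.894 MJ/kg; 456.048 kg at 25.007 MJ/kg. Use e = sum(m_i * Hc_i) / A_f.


Total energy = 13.577*23.825 + 174.247*28.005 + 165.181*30.894 + 456.048*25.007
= 323.4720 + 4879.787 + 5103.102 + 11404.39
= 21710.75 MJ
e = 21710.75 / 42.759 = 507.75 MJ/m^2

507.75 MJ/m^2


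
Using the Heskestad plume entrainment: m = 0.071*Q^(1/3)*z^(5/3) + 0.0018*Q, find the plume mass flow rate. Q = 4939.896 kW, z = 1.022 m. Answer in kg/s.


Q^(1/3) = 17.031
z^(5/3) = 1.0369
First term = 0.071 * 17.031 * 1.0369 = 1.2539
Second term = 0.0018 * 4939.896 = 8.8918
m = 10.146 kg/s

10.146 kg/s


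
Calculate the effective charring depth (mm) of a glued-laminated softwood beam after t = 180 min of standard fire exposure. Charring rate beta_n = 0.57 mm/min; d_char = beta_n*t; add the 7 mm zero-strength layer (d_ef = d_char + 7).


d_char = 0.57 * 180 = 102.6 mm
d_ef = 102.6 + 1.0*7 = 109.6 mm

109.6 mm


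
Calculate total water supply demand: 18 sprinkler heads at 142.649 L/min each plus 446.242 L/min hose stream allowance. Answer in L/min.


Sprinkler demand = 18 * 142.649 = 2567.682 L/min
Total = 2567.682 + 446.242 = 3013.924 L/min

3013.924 L/min


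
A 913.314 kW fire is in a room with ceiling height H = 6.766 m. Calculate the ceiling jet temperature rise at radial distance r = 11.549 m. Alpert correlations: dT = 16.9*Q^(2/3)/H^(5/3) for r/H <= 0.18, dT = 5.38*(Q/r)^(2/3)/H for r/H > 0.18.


r/H = 11.549 / 6.766 = 1.7069
r/H > 0.18, so dT = 5.38*(Q/r)^(2/3)/H
Q/r = 79.082
(Q/r)^(2/3) = 18.424
dT = 5.38 * 18.424 / 6.766 = 14.650 K

14.650 K


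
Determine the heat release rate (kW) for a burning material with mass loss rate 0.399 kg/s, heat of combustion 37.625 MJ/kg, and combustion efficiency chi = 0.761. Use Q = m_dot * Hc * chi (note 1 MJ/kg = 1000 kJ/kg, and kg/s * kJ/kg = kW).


Hc = 37.625 MJ/kg = 37.625 * 1000 kJ/kg = 37625 kJ/kg
Q = 0.399 kg/s * 37625 kJ/kg * 0.761 = 11424 kW

11424 kW


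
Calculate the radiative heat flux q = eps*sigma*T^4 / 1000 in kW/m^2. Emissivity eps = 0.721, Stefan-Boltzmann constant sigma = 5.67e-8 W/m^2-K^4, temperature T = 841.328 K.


T^4 = 5.0103e+11
q = 0.721 * 5.67e-8 * 5.0103e+11 / 1000 = 20.482 kW/m^2

20.482 kW/m^2


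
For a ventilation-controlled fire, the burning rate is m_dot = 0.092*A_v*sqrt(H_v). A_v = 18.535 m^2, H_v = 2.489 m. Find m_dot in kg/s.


sqrt(H_v) = 1.5777
m_dot = 0.092 * 18.535 * 1.5777 = 2.6903 kg/s

2.6903 kg/s


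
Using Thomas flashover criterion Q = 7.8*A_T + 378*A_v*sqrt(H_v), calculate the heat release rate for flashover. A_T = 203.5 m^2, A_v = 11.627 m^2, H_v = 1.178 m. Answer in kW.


7.8*A_T = 1587.3
sqrt(H_v) = 1.0854
378*A_v*sqrt(H_v) = 4770.2
Q = 1587.3 + 4770.2 = 6357.5 kW

6357.5 kW


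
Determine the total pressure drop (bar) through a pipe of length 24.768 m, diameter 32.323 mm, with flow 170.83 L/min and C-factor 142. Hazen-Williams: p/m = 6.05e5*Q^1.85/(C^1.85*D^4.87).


Q^1.85 = 13497
C^1.85 = 9588.1
D^4.87 = 2.2455e+07
p/m = 0.037927 bar/m
p_total = 0.037927 * 24.768 = 0.93937 bar

0.93937 bar


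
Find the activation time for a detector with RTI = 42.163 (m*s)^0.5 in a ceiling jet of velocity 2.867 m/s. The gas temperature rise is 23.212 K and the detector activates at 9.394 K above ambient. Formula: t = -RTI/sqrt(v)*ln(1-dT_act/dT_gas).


dT_act/dT_gas = 0.40470
ln(1 - 0.40470) = -0.51870
t = -42.163 / sqrt(2.867) * -0.51870 = 12.916 s

12.916 s


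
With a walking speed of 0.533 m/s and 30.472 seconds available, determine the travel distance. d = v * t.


d = 0.533 * 30.472 = 16.242 m

16.242 m


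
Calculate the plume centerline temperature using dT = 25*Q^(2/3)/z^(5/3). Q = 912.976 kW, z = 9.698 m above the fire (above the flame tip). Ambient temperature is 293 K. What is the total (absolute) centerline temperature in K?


Q^(2/3) = 94.111
z^(5/3) = 44.103
dT = 25 * 94.111 / 44.103 = 53.347 K
T = 293 + 53.347 = 346.35 K

346.35 K


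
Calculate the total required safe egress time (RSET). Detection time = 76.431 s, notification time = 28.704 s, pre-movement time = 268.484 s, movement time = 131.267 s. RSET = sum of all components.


Total = 76.431 + 28.704 + 268.484 + 131.267 = 504.886 s

504.886 s


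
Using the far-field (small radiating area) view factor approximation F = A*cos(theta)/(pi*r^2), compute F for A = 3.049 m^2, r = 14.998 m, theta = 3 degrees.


cos(3 deg) = 0.99863
pi*r^2 = 706.67
F = 3.049 * 0.99863 / 706.67 = 0.0043087

0.0043087


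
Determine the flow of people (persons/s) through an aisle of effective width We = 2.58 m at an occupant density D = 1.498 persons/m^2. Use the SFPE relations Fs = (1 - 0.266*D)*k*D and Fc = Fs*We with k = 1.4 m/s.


1 - 0.266*D = 1 - 0.266*1.498 = 0.60153
Fs = 0.60153 * 1.4 * 1.498 = 1.2615 persons/(s*m)
Fc = 1.2615 * 2.58 = 3.2548 persons/s

3.2548 persons/s


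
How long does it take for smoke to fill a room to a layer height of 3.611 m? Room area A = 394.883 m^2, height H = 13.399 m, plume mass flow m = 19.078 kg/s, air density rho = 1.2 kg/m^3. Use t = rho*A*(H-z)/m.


H - z = 9.788 m
t = 1.2 * 394.883 * 9.788 / 19.078 = 243.11 s

243.11 s


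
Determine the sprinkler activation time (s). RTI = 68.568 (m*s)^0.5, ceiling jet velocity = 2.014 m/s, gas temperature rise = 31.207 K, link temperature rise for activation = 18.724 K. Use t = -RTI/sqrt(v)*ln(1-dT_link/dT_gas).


dT_link/dT_gas = 0.59999
ln(1 - 0.59999) = -0.91627
t = -68.568 / sqrt(2.014) * -0.91627 = 44.271 s

44.271 s


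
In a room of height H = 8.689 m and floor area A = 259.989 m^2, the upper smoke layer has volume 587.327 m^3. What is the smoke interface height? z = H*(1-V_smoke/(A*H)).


V/(A*H) = 0.25999
1 - 0.25999 = 0.74001
z = 8.689 * 0.74001 = 6.4300 m

6.4300 m


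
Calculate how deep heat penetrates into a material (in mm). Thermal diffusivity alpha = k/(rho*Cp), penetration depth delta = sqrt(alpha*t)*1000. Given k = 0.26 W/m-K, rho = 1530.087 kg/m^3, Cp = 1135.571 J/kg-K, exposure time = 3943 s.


alpha = 0.26 / (1530.087 * 1135.571) = 1.4964e-07 m^2/s
alpha * t = 0.00059002
delta = sqrt(0.00059002) * 1000 = 24.290 mm

24.290 mm


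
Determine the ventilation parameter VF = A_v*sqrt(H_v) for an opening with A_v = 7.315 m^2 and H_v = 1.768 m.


sqrt(H_v) = 1.3297
VF = 7.315 * 1.3297 = 9.7265 m^(5/2)

9.7265 m^(5/2)


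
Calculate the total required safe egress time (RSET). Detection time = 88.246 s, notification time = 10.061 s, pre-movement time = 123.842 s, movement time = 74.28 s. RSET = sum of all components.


Total = 88.246 + 10.061 + 123.842 + 74.28 = 296.429 s

296.429 s


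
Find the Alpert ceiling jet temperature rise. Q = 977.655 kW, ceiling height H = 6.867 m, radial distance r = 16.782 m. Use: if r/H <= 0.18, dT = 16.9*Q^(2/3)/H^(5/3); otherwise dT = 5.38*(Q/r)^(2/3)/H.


r/H = 16.782 / 6.867 = 2.4439
r/H > 0.18, so dT = 5.38*(Q/r)^(2/3)/H
Q/r = 58.256
(Q/r)^(2/3) = 15.028
dT = 5.38 * 15.028 / 6.867 = 11.774 K

11.774 K


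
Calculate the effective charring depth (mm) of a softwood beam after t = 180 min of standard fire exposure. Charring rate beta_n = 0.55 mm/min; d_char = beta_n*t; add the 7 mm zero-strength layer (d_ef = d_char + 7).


d_char = 0.55 * 180 = 99 mm
d_ef = 99 + 1.0*7 = 106 mm

106 mm


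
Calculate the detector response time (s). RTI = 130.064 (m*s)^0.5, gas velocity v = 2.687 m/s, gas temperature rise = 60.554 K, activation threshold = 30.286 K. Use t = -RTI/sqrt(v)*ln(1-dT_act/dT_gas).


dT_act/dT_gas = 0.50015
ln(1 - 0.50015) = -0.69344
t = -130.064 / sqrt(2.687) * -0.69344 = 55.022 s

55.022 s


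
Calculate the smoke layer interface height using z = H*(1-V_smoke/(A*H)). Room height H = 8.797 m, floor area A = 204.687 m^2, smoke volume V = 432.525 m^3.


V/(A*H) = 0.24021
1 - 0.24021 = 0.75979
z = 8.797 * 0.75979 = 6.6839 m

6.6839 m


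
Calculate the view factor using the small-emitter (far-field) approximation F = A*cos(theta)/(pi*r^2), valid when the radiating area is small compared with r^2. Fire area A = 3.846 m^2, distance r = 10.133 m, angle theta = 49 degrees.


cos(49 deg) = 0.65606
pi*r^2 = 322.57
F = 3.846 * 0.65606 / 322.57 = 0.0078222

0.0078222


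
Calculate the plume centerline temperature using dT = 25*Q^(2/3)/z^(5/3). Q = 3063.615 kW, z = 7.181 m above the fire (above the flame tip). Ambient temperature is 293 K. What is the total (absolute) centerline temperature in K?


Q^(2/3) = 210.94
z^(5/3) = 26.729
dT = 25 * 210.94 / 26.729 = 197.30 K
T = 293 + 197.30 = 490.30 K

490.30 K


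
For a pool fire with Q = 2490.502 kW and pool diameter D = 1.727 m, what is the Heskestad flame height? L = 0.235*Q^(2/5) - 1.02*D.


Q^(2/5) = 22.830
0.235 * Q^(2/5) = 5.3652
1.02 * D = 1.7615
L = 3.6036 m

3.6036 m


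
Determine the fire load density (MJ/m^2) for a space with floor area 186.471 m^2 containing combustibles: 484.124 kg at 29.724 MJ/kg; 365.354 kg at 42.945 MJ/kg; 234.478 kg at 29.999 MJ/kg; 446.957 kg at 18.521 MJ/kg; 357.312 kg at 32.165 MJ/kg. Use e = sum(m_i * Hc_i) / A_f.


Total energy = 484.124*29.724 + 365.354*42.945 + 234.478*29.999 + 446.957*18.521 + 357.312*32.165
= 14390.10 + 15690.13 + 7034.106 + 8278.091 + 11492.94
= 56885.37 MJ
e = 56885.37 / 186.471 = 305.06 MJ/m^2

305.06 MJ/m^2


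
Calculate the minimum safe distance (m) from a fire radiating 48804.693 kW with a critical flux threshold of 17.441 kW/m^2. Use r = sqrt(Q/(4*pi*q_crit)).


4*pi*q_crit = 219.17
Q/(4*pi*q_crit) = 222.68
r = sqrt(222.68) = 14.922 m

14.922 m


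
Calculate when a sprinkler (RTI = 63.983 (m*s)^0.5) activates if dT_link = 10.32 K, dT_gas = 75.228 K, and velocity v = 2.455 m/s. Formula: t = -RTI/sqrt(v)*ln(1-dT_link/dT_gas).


dT_link/dT_gas = 0.13718
ln(1 - 0.13718) = -0.14755
t = -63.983 / sqrt(2.455) * -0.14755 = 6.0254 s

6.0254 s


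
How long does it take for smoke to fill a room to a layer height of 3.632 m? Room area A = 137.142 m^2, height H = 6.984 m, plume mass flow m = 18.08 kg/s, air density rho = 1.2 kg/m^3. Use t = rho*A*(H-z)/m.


H - z = 3.352 m
t = 1.2 * 137.142 * 3.352 / 18.08 = 30.511 s

30.511 s


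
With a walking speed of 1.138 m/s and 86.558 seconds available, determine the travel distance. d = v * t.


d = 1.138 * 86.558 = 98.503 m

98.503 m


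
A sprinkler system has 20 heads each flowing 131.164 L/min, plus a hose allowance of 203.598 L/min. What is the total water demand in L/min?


Sprinkler demand = 20 * 131.164 = 2623.28 L/min
Total = 2623.28 + 203.598 = 2826.878 L/min

2826.878 L/min


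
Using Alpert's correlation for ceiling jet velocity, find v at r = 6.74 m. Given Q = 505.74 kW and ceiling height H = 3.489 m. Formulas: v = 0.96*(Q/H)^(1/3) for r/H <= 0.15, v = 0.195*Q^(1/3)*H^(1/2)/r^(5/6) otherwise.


r/H = 6.74 / 3.489 = 1.9318
r/H > 0.15, so v = 0.195*Q^(1/3)*H^(1/2)/r^(5/6)
Q^(1/3) = 7.9673
H^(1/2) = 1.8679
r^(5/6) = 4.9040
v = 0.195 * 7.9673 * 1.8679 / 4.9040 = 0.59176 m/s

0.59176 m/s


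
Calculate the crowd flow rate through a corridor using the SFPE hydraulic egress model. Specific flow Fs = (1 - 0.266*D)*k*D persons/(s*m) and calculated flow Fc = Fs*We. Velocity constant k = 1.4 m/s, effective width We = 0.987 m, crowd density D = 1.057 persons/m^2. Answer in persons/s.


1 - 0.266*D = 1 - 0.266*1.057 = 0.71884
Fs = 0.71884 * 1.4 * 1.057 = 1.0637 persons/(s*m)
Fc = 1.0637 * 0.987 = 1.0499 persons/s

1.0499 persons/s


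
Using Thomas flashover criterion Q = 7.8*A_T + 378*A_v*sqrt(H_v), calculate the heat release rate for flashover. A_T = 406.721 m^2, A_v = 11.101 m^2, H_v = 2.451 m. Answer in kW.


7.8*A_T = 3172.4
sqrt(H_v) = 1.5656
378*A_v*sqrt(H_v) = 6569.4
Q = 3172.4 + 6569.4 = 9741.8 kW

9741.8 kW


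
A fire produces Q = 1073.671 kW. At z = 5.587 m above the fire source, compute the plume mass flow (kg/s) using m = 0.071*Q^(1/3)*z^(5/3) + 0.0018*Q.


Q^(1/3) = 10.240
z^(5/3) = 17.591
First term = 0.071 * 10.240 * 17.591 = 12.789
Second term = 0.0018 * 1073.671 = 1.9326
m = 14.722 kg/s

14.722 kg/s


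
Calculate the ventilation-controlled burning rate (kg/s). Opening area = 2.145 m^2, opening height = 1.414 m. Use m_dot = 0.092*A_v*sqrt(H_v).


sqrt(H_v) = 1.1891
m_dot = 0.092 * 2.145 * 1.1891 = 0.23466 kg/s

0.23466 kg/s


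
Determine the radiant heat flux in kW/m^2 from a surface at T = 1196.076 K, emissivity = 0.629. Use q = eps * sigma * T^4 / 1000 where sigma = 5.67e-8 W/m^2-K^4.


T^4 = 2.0466e+12
q = 0.629 * 5.67e-8 * 2.0466e+12 / 1000 = 72.991 kW/m^2

72.991 kW/m^2


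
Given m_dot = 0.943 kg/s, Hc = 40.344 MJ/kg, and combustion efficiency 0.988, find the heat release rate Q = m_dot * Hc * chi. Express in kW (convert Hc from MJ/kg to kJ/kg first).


Hc = 40.344 MJ/kg = 40.344 * 1000 kJ/kg = 40344 kJ/kg
Q = 0.943 kg/s * 40344 kJ/kg * 0.988 = 37588 kW

37588 kW


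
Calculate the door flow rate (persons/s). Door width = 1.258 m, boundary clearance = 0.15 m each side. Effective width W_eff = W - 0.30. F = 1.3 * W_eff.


W_eff = 1.258 - 0.30 = 0.958 m
F = 1.3 * 0.958 = 1.2454 persons/s

1.2454 persons/s


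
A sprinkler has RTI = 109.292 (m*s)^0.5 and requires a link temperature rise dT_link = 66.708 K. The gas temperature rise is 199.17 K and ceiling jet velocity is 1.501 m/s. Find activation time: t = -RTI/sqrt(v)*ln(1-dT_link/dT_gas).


dT_link/dT_gas = 0.33493
ln(1 - 0.33493) = -0.40786
t = -109.292 / sqrt(1.501) * -0.40786 = 36.384 s

36.384 s


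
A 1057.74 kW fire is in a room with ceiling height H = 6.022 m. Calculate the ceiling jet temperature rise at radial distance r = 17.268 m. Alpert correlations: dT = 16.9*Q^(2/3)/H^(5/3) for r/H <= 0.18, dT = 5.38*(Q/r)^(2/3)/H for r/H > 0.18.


r/H = 17.268 / 6.022 = 2.8675
r/H > 0.18, so dT = 5.38*(Q/r)^(2/3)/H
Q/r = 61.254
(Q/r)^(2/3) = 15.539
dT = 5.38 * 15.539 / 6.022 = 13.882 K

13.882 K


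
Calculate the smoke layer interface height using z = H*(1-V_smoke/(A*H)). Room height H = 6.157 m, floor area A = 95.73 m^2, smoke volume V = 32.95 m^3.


V/(A*H) = 0.055903
1 - 0.055903 = 0.94410
z = 6.157 * 0.94410 = 5.8128 m

5.8128 m


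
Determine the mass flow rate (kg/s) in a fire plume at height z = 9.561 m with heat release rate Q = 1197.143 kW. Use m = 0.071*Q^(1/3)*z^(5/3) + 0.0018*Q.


Q^(1/3) = 10.618
z^(5/3) = 43.070
First term = 0.071 * 10.618 * 43.070 = 32.470
Second term = 0.0018 * 1197.143 = 2.1549
m = 34.625 kg/s

34.625 kg/s


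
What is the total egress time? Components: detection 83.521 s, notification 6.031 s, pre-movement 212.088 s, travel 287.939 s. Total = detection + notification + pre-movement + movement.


Total = 83.521 + 6.031 + 212.088 + 287.939 = 589.579 s

589.579 s


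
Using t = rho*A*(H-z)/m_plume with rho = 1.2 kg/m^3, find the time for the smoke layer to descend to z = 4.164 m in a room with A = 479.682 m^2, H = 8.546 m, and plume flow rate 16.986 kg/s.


H - z = 4.382 m
t = 1.2 * 479.682 * 4.382 / 16.986 = 148.50 s

148.50 s


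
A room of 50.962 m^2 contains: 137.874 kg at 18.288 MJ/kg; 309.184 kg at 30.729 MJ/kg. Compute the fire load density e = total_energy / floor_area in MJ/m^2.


Total energy = 137.874*18.288 + 309.184*30.729
= 2521.440 + 9500.915
= 12022.35 MJ
e = 12022.35 / 50.962 = 235.91 MJ/m^2

235.91 MJ/m^2


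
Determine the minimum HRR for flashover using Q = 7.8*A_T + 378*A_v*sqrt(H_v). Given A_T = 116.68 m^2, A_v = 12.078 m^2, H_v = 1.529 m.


7.8*A_T = 910.104
sqrt(H_v) = 1.2365
378*A_v*sqrt(H_v) = 5645.3
Q = 910.104 + 5645.3 = 6555.5 kW

6555.5 kW


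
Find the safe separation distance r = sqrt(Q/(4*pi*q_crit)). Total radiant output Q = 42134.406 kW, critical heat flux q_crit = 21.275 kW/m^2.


4*pi*q_crit = 267.35
Q/(4*pi*q_crit) = 157.60
r = sqrt(157.60) = 12.554 m

12.554 m


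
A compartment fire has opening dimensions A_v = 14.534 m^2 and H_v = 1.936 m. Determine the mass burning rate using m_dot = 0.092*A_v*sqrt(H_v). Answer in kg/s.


sqrt(H_v) = 1.3914
m_dot = 0.092 * 14.534 * 1.3914 = 1.8605 kg/s

1.8605 kg/s


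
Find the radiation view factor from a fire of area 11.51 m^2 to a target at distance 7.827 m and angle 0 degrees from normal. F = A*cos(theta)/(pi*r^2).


cos(0 deg) = 1
pi*r^2 = 192.46
F = 11.51 * 1 / 192.46 = 0.059805

0.059805


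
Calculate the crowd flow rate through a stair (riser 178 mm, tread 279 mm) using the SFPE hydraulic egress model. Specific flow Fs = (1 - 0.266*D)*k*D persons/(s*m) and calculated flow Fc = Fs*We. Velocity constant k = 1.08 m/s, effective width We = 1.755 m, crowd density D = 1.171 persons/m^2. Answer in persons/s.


1 - 0.266*D = 1 - 0.266*1.171 = 0.68851
Fs = 0.68851 * 1.08 * 1.171 = 0.87075 persons/(s*m)
Fc = 0.87075 * 1.755 = 1.5282 persons/s

1.5282 persons/s


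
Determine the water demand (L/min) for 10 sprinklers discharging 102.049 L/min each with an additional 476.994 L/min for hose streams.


Sprinkler demand = 10 * 102.049 = 1020.49 L/min
Total = 1020.49 + 476.994 = 1497.484 L/min

1497.484 L/min


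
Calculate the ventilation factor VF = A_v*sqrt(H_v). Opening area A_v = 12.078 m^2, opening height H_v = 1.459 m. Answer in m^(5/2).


sqrt(H_v) = 1.2079
VF = 12.078 * 1.2079 = 14.589 m^(5/2)

14.589 m^(5/2)


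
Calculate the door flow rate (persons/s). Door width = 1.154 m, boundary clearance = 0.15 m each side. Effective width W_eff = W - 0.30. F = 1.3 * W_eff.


W_eff = 1.154 - 0.30 = 0.854 m
F = 1.3 * 0.854 = 1.1102 persons/s

1.1102 persons/s


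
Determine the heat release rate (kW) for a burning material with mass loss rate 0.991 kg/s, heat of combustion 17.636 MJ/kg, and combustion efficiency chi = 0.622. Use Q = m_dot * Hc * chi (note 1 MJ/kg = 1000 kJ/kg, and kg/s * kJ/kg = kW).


Hc = 17.636 MJ/kg = 17.636 * 1000 kJ/kg = 17636 kJ/kg
Q = 0.991 kg/s * 17636 kJ/kg * 0.622 = 10871 kW

10871 kW


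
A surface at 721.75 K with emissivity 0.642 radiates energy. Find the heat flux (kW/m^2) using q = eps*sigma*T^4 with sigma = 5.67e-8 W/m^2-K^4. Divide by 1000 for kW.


T^4 = 2.7136e+11
q = 0.642 * 5.67e-8 * 2.7136e+11 / 1000 = 9.8779 kW/m^2

9.8779 kW/m^2


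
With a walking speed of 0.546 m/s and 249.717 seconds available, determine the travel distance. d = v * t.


d = 0.546 * 249.717 = 136.35 m

136.35 m


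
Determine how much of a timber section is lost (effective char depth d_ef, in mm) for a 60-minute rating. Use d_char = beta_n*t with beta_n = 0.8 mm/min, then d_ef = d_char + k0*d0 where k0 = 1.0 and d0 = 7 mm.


d_char = 0.8 * 60 = 48 mm
d_ef = 48 + 1.0*7 = 55 mm

55 mm


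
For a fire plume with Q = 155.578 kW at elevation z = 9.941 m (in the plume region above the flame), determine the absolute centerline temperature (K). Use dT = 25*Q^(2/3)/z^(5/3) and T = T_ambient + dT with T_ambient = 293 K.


Q^(2/3) = 28.927
z^(5/3) = 45.960
dT = 25 * 28.927 / 45.960 = 15.735 K
T = 293 + 15.735 = 308.73 K

308.73 K


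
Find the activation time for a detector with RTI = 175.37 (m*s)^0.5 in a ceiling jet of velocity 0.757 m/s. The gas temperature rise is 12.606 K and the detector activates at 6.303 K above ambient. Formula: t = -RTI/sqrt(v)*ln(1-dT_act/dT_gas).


dT_act/dT_gas = 0.5
ln(1 - 0.5) = -0.69315
t = -175.37 / sqrt(0.757) * -0.69315 = 139.71 s

139.71 s


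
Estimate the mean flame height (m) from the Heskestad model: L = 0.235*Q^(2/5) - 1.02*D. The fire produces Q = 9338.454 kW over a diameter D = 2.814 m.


Q^(2/5) = 38.736
0.235 * Q^(2/5) = 9.1029
1.02 * D = 2.8703
L = 6.2326 m

6.2326 m


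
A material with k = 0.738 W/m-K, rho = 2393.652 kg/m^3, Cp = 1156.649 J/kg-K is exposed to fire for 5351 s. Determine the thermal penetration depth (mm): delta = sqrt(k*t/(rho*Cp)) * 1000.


alpha = 0.738 / (2393.652 * 1156.649) = 2.6656e-07 m^2/s
alpha * t = 0.0014264
delta = sqrt(0.0014264) * 1000 = 37.767 mm

37.767 mm


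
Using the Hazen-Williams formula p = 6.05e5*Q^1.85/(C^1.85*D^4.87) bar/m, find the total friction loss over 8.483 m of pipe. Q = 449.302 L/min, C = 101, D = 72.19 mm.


Q^1.85 = 80760
C^1.85 = 5105.0
D^4.87 = 1.1240e+09
p/m = 0.0085148 bar/m
p_total = 0.0085148 * 8.483 = 0.072231 bar

0.072231 bar


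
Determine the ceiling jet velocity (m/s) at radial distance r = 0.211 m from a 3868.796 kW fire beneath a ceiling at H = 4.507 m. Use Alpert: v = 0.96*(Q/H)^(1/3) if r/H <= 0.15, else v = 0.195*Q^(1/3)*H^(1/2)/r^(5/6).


r/H = 0.211 / 4.507 = 0.046816
r/H <= 0.15, so v = 0.96*(Q/H)^(1/3)
Q/H = 858.40
(Q/H)^(1/3) = 9.5038
v = 0.96 * 9.5038 = 9.1236 m/s

9.1236 m/s


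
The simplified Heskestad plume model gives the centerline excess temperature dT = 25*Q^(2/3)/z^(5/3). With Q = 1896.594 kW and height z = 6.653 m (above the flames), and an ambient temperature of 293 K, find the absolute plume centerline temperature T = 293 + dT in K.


Q^(2/3) = 153.22
z^(5/3) = 23.534
dT = 25 * 153.22 / 23.534 = 162.76 K
T = 293 + 162.76 = 455.76 K

455.76 K


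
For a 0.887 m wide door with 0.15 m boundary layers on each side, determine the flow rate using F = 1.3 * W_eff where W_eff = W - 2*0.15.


W_eff = 0.887 - 0.30 = 0.587 m
F = 1.3 * 0.587 = 0.76310 persons/s

0.76310 persons/s


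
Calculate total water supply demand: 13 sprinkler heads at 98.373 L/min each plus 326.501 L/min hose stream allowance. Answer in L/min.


Sprinkler demand = 13 * 98.373 = 1278.849 L/min
Total = 1278.849 + 326.501 = 1605.35 L/min

1605.35 L/min


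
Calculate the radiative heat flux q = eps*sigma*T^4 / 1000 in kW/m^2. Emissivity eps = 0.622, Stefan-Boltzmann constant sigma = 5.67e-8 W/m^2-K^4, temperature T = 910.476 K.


T^4 = 6.8719e+11
q = 0.622 * 5.67e-8 * 6.8719e+11 / 1000 = 24.235 kW/m^2

24.235 kW/m^2


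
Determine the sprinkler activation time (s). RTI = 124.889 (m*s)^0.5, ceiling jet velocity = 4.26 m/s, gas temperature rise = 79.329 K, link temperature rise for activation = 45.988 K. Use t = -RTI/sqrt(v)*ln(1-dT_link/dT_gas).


dT_link/dT_gas = 0.57971
ln(1 - 0.57971) = -0.86682
t = -124.889 / sqrt(4.26) * -0.86682 = 52.450 s

52.450 s


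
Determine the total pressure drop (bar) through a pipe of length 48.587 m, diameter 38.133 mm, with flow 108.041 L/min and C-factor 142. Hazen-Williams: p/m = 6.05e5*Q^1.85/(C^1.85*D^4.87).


Q^1.85 = 5782.8
C^1.85 = 9588.1
D^4.87 = 5.0227e+07
p/m = 0.0072648 bar/m
p_total = 0.0072648 * 48.587 = 0.35298 bar

0.35298 bar


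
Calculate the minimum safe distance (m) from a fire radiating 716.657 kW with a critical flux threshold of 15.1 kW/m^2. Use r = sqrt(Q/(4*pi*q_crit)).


4*pi*q_crit = 189.75
Q/(4*pi*q_crit) = 3.7768
r = sqrt(3.7768) = 1.9434 m

1.9434 m


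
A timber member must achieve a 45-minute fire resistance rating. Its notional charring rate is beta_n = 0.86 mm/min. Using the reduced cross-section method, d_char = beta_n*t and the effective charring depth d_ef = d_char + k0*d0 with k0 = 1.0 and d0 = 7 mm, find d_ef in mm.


d_char = 0.86 * 45 = 38.7 mm
d_ef = 38.7 + 1.0*7 = 45.7 mm

45.7 mm


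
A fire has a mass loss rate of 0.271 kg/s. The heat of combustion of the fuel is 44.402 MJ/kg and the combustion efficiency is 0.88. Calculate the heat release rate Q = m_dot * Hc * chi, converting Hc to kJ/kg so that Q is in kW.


Hc = 44.402 MJ/kg = 44.402 * 1000 kJ/kg = 44402 kJ/kg
Q = 0.271 kg/s * 44402 kJ/kg * 0.88 = 10589 kW

10589 kW


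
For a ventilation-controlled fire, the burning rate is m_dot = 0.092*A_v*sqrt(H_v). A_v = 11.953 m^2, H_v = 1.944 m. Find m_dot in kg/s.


sqrt(H_v) = 1.3943
m_dot = 0.092 * 11.953 * 1.3943 = 1.5332 kg/s

1.5332 kg/s


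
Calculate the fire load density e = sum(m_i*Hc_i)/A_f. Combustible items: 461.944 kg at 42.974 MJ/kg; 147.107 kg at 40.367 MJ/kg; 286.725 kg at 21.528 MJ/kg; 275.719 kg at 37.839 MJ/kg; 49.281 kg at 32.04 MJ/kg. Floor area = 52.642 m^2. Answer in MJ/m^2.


Total energy = 461.944*42.974 + 147.107*40.367 + 286.725*21.528 + 275.719*37.839 + 49.281*32.04
= 19851.58 + 5938.268 + 6172.616 + 10432.93 + 1578.963
= 43974.36 MJ
e = 43974.36 / 52.642 = 835.35 MJ/m^2

835.35 MJ/m^2


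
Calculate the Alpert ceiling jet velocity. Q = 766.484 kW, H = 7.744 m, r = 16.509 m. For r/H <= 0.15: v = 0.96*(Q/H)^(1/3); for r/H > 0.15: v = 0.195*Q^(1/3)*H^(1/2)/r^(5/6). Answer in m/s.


r/H = 16.509 / 7.744 = 2.1318
r/H > 0.15, so v = 0.195*Q^(1/3)*H^(1/2)/r^(5/6)
Q^(1/3) = 9.1517
H^(1/2) = 2.7828
r^(5/6) = 10.346
v = 0.195 * 9.1517 * 2.7828 / 10.346 = 0.48001 m/s

0.48001 m/s


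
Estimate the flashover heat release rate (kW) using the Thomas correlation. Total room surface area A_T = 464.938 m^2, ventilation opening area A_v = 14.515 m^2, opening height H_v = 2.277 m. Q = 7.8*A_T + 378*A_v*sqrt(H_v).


7.8*A_T = 3626.5
sqrt(H_v) = 1.5090
378*A_v*sqrt(H_v) = 8279.2
Q = 3626.5 + 8279.2 = 11906 kW

11906 kW


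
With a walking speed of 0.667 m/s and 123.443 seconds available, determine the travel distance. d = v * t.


d = 0.667 * 123.443 = 82.336 m

82.336 m


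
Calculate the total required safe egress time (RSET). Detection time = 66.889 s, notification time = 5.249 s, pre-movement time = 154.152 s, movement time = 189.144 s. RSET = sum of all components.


Total = 66.889 + 5.249 + 154.152 + 189.144 = 415.434 s

415.434 s


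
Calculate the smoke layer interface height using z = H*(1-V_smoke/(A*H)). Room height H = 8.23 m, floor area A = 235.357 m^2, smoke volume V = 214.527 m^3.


V/(A*H) = 0.11075
1 - 0.11075 = 0.88925
z = 8.23 * 0.88925 = 7.3185 m

7.3185 m


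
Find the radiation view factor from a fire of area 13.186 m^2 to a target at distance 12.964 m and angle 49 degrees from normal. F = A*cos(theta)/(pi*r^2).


cos(49 deg) = 0.65606
pi*r^2 = 527.99
F = 13.186 * 0.65606 / 527.99 = 0.016384

0.016384


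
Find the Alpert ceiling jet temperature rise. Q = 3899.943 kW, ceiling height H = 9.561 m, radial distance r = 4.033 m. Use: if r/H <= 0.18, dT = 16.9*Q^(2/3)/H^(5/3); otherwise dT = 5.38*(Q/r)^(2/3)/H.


r/H = 4.033 / 9.561 = 0.42182
r/H > 0.18, so dT = 5.38*(Q/r)^(2/3)/H
Q/r = 967.01
(Q/r)^(2/3) = 97.788
dT = 5.38 * 97.788 / 9.561 = 55.026 K

55.026 K


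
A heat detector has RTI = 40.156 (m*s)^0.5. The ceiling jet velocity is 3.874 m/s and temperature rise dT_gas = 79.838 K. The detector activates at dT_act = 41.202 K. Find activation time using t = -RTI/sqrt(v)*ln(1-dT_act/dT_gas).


dT_act/dT_gas = 0.51607
ln(1 - 0.51607) = -0.72582
t = -40.156 / sqrt(3.874) * -0.72582 = 14.808 s

14.808 s


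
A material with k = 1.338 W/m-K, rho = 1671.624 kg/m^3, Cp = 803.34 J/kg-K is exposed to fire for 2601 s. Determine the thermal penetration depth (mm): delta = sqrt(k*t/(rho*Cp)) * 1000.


alpha = 1.338 / (1671.624 * 803.34) = 9.9636e-07 m^2/s
alpha * t = 0.0025915
delta = sqrt(0.0025915) * 1000 = 50.907 mm

50.907 mm


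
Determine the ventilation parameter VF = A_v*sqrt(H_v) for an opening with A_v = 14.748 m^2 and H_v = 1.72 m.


sqrt(H_v) = 1.3115
VF = 14.748 * 1.3115 = 19.342 m^(5/2)

19.342 m^(5/2)


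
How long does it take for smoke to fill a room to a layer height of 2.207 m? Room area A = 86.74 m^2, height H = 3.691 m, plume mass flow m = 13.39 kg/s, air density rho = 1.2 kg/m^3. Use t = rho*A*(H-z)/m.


H - z = 1.484 m
t = 1.2 * 86.74 * 1.484 / 13.39 = 11.536 s

11.536 s


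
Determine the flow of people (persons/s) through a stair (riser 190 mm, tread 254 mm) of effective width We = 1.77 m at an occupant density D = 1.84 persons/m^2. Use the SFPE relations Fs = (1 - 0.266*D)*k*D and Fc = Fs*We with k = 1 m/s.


1 - 0.266*D = 1 - 0.266*1.84 = 0.51056
Fs = 0.51056 * 1 * 1.84 = 0.93943 persons/(s*m)
Fc = 0.93943 * 1.77 = 1.6628 persons/s

1.6628 persons/s


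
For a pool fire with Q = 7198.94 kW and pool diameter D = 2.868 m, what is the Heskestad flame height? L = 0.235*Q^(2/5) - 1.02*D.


Q^(2/5) = 34.907
0.235 * Q^(2/5) = 8.2030
1.02 * D = 2.9254
L = 5.2777 m

5.2777 m


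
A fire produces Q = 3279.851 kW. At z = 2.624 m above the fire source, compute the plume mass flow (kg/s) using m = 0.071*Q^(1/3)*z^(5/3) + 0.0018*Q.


Q^(1/3) = 14.858
z^(5/3) = 4.9920
First term = 0.071 * 14.858 * 4.9920 = 5.2660
Second term = 0.0018 * 3279.851 = 5.9037
m = 11.170 kg/s

11.170 kg/s


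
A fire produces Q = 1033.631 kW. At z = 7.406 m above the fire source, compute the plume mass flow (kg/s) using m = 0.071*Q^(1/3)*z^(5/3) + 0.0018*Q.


Q^(1/3) = 10.111
z^(5/3) = 28.139
First term = 0.071 * 10.111 * 28.139 = 20.200
Second term = 0.0018 * 1033.631 = 1.8605
m = 22.061 kg/s

22.061 kg/s


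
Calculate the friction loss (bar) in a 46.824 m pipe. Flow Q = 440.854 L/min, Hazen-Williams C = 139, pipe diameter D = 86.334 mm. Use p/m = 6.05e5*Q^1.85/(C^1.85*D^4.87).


Q^1.85 = 77973
C^1.85 = 9216.7
D^4.87 = 2.6866e+09
p/m = 0.0019051 bar/m
p_total = 0.0019051 * 46.824 = 0.089204 bar

0.089204 bar


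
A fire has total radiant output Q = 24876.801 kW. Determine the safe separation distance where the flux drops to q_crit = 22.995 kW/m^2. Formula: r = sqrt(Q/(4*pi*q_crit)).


4*pi*q_crit = 288.96
Q/(4*pi*q_crit) = 86.090
r = sqrt(86.090) = 9.2785 m

9.2785 m


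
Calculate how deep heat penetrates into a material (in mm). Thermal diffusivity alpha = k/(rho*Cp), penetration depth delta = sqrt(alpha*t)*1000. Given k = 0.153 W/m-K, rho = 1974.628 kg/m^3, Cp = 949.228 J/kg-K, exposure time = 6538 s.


alpha = 0.153 / (1974.628 * 949.228) = 8.1627e-08 m^2/s
alpha * t = 0.00053368
delta = sqrt(0.00053368) * 1000 = 23.102 mm

23.102 mm


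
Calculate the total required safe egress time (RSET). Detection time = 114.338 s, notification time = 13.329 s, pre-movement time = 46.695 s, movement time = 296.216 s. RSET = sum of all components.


Total = 114.338 + 13.329 + 46.695 + 296.216 = 470.578 s

470.578 s


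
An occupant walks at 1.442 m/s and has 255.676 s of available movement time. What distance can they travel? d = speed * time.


d = 1.442 * 255.676 = 368.68 m

368.68 m


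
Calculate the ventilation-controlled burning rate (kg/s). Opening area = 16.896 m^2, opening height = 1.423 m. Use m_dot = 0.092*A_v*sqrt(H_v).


sqrt(H_v) = 1.1929
m_dot = 0.092 * 16.896 * 1.1929 = 1.8543 kg/s

1.8543 kg/s


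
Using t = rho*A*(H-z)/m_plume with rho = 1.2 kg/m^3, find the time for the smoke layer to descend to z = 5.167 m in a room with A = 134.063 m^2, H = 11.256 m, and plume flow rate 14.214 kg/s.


H - z = 6.089 m
t = 1.2 * 134.063 * 6.089 / 14.214 = 68.916 s

68.916 s


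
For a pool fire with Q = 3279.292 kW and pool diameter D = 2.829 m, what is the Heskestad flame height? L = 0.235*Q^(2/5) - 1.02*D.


Q^(2/5) = 25.487
0.235 * Q^(2/5) = 5.9894
1.02 * D = 2.8856
L = 3.1038 m

3.1038 m
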